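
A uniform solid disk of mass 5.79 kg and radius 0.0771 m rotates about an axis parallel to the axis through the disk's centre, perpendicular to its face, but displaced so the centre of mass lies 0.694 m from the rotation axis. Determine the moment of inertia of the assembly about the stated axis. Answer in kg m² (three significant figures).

I_cm = (1/2)MR² = (1/2)(5.79)(0.0771)² = 0.017209 kg m²; centre at d = 0.694 m, so I = I_cm + Md² gives I = 0.017209 + (5.79)(0.694)² = 2.8059 kg m².

2.81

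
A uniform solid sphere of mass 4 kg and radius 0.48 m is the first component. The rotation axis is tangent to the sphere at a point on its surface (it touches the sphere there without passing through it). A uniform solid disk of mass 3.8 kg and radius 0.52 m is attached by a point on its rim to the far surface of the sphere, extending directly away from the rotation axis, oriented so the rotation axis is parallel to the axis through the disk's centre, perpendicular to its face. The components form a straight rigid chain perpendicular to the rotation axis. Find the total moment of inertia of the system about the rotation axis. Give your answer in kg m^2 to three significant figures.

10.1

Solid sphere: I_cm = (2/5)MR² = (2/5)(4)(0.48)² = 0.36864 kg m^2; centre at d = 0.48 m, so I = I_cm + Md² gives I = 0.36864 + (4)(0.48)² = 1.2902 kg m^2.
Solid disk: I_cm = (1/2)MR² = (1/2)(3.8)(0.52)² = 0.51376 kg m^2; centre at d = 0.48 + 0.48 + 0.52 = 1.48 m, so I = I_cm + Md² gives I = 0.51376 + (3.8)(1.48)² = 8.8373 kg m^2.
Total I = 1.2902 + 8.8373 = 10.128 kg m^2.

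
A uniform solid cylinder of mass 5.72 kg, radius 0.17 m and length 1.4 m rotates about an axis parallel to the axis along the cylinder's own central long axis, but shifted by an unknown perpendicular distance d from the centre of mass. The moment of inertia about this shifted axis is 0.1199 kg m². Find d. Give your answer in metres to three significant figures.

About the centre-of-mass axis, I_cm = (1/2)MR² = (1/2)(5.72)(0.17)² = 0.082654 kg m².
Parallel axis theorem: I = I_cm + Md², so Md² = 0.1199 − 0.082654 = 0.037246 kg m².
d = √(0.037246 / 5.72) = 0.080694 m.

0.0807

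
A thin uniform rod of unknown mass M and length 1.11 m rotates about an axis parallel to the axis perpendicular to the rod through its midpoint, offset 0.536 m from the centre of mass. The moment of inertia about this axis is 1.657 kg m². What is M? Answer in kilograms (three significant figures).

4.25

I = I_cm + Md² = (1/12)ML² + Md² = M·[0.0833333·(1.11)² + (0.536)²] = M·0.38997.
So M = 1.657 / 0.38997 = 4.249 kg.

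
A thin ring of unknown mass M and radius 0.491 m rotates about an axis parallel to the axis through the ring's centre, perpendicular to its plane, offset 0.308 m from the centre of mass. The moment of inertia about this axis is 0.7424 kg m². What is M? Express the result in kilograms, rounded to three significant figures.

I = I_cm + Md² = MR² + Md² = M·[1·(0.491)² + (0.308)²] = M·0.33594.
So M = 0.7424 / 0.33594 = 2.2099 kg.

2.21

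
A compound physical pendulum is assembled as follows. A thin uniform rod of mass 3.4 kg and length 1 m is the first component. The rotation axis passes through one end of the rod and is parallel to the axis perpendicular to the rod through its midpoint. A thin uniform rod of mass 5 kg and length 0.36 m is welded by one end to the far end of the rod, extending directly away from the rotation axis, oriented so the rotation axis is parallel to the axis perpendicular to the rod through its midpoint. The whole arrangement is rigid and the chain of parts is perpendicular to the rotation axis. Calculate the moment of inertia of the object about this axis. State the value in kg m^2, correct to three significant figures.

8.15

Thin rod: I_cm = (1/12)ML² = (1/12)(3.4)(1)² = 0.28333 kg m^2; centre at d = 0.5 m, so the parallel axis theorem gives I = 0.28333 + (3.4)(0.5)² = 1.1333 kg m^2.
Thin rod: I_cm = (1/12)ML² = (1/12)(5)(0.36)² = 0.054 kg m^2; centre at d = 0.5 + 0.5 + 0.18 = 1.18 m, so the parallel axis theorem gives I = 0.054 + (5)(1.18)² = 7.016 kg m^2.
Total I = 1.1333 + 7.016 = 8.1493 kg m^2.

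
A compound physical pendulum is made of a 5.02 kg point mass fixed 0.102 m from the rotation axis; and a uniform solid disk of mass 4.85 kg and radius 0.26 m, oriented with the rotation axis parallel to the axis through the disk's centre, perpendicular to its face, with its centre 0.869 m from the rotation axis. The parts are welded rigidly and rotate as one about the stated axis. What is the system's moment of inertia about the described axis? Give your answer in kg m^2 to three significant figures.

3.88

Point mass: I_cm = 0; centre at d = 0.102 m, so the parallel axis theorem gives I = 0 + (5.02)(0.102)² = 0.052228 kg m^2.
Solid disk: I_cm = (1/2)MR² = (1/2)(4.85)(0.26)² = 0.16393 kg m^2; centre at d = 0.869 m, so the parallel axis theorem gives I = 0.16393 + (4.85)(0.869)² = 3.8265 kg m^2.
Total I = 0.052228 + 3.8265 = 3.8787 kg m^2.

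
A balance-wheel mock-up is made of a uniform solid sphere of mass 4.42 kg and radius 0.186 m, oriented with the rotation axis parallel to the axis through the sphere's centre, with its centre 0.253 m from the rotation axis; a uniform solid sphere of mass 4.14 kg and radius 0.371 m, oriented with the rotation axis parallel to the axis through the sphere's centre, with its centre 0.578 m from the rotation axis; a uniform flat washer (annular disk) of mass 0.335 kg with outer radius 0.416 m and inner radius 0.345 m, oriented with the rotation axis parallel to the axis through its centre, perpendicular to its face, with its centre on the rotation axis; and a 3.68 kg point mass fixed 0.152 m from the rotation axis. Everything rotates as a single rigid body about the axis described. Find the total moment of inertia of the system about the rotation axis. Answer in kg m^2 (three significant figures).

Solid sphere: I_cm = (2/5)MR² = (2/5)(4.42)(0.186)² = 0.061166 kg m^2; centre at d = 0.253 m, so I = I_cm + Md² gives I = 0.061166 + (4.42)(0.253)² = 0.34409 kg m^2.
Solid sphere: I_cm = (2/5)MR² = (2/5)(4.14)(0.371)² = 0.22793 kg m^2; centre at d = 0.578 m, so I = I_cm + Md² gives I = 0.22793 + (4.14)(0.578)² = 1.611 kg m^2.
Annular disk: I_cm = (1/2)M(R²+r²) = (1/2)(0.335)[(0.416)² + (0.345)²] = 0.048924 kg m^2; axis through the centre, so I = 0.048924 kg m^2.
Point mass: I_cm = 0; centre at d = 0.152 m, so I = I_cm + Md² gives I = 0 + (3.68)(0.152)² = 0.085023 kg m^2.
Total I = 0.34409 + 1.611 + 0.048924 + 0.085023 = 2.0891 kg m^2.

2.09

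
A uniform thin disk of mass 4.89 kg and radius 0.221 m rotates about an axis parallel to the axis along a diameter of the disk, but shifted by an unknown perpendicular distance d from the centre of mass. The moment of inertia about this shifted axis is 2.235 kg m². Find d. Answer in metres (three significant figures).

About the centre-of-mass axis, I_cm = (1/4)MR² = (1/4)(4.89)(0.221)² = 0.059708 kg m².
Parallel axis theorem: I = I_cm + Md², so Md² = 2.235 − 0.059708 = 2.1753 kg m².
d = √(2.1753 / 4.89) = 0.66697 m.

0.667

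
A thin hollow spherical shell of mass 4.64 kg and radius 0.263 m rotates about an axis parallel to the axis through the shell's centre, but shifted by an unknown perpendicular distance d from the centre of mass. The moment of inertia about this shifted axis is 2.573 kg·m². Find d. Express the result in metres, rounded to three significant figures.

About the centre-of-mass axis, I_cm = (2/3)MR² = (2/3)(4.64)(0.263)² = 0.21396 kg·m².
Parallel axis theorem: I = I_cm + Md², so Md² = 2.573 − 0.21396 = 2.359 kg·m².
d = √(2.359 / 4.64) = 0.71303 m.

0.713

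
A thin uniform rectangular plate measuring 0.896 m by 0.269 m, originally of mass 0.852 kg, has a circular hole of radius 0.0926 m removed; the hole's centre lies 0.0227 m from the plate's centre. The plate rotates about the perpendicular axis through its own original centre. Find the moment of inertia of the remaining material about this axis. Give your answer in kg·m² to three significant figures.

Unpierced body about its centre: I₀ = (1/12)M(a²+b²) = (1/12)(0.852)[(0.896)² + (0.269)²] = 0.062138 kg·m².
The removed disk has mass m = M·πr²/(ab) = (0.852)·π(0.0926)²/(0.896·0.269) = 0.095225 kg (same uniform areal density).
Its moment of inertia about the rotation axis (parallel-axis theorem): I_hole = (1/2)mr² + md² = (1/2)(0.095225)(0.0926)² + (0.095225)(0.0227)² = 0.00045733 kg·m².
Treating the hole as negative mass, I = I₀ − I_hole = 0.062138 − 0.00045733 = 0.06168 kg·m².

0.0617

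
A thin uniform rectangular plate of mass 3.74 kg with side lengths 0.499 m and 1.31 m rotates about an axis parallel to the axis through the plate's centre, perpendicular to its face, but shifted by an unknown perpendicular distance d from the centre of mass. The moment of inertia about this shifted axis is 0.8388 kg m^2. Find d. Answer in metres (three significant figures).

0.246

About the centre-of-mass axis, I_cm = (1/12)M(a²+b²) = (1/12)(3.74)[(0.499)² + (1.31)²] = 0.61246 kg m^2.
Parallel axis theorem: I = I_cm + Md², so Md² = 0.8388 − 0.61246 = 0.22634 kg m^2.
d = √(0.22634 / 3.74) = 0.24601 m.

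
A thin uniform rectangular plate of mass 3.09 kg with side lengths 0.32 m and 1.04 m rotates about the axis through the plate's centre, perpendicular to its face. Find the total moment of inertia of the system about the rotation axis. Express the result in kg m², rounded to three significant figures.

0.305

I_cm = (1/12)M(a²+b²) = (1/12)(3.09)[(0.32)² + (1.04)²] = 0.30488 kg m²; axis through the centre, so I = 0.30488 kg m².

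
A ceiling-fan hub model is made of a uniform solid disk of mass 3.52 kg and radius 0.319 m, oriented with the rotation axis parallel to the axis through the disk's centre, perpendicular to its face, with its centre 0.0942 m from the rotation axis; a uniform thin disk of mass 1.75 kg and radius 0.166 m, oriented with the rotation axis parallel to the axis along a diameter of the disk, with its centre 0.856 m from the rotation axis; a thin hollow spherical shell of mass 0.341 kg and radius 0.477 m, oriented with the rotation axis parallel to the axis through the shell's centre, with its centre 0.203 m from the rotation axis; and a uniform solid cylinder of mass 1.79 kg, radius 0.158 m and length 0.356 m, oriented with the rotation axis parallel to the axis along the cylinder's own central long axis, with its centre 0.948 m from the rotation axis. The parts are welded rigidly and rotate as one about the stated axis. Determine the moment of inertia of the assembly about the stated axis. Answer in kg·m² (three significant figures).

3.20

Solid disk: I_cm = (1/2)MR² = (1/2)(3.52)(0.319)² = 0.1791 kg·m²; centre at d = 0.0942 m, so the parallel axis theorem gives I = 0.1791 + (3.52)(0.0942)² = 0.21033 kg·m².
Thin disk: I_cm = (1/4)MR² = (1/4)(1.75)(0.166)² = 0.012056 kg·m²; centre at d = 0.856 m, so the parallel axis theorem gives I = 0.012056 + (1.75)(0.856)² = 1.2943 kg·m².
Spherical shell: I_cm = (2/3)MR² = (2/3)(0.341)(0.477)² = 0.051725 kg·m²; centre at d = 0.203 m, so the parallel axis theorem gives I = 0.051725 + (0.341)(0.203)² = 0.065777 kg·m².
Solid cylinder: I_cm = (1/2)MR² = (1/2)(1.79)(0.158)² = 0.022343 kg·m²; centre at d = 0.948 m, so the parallel axis theorem gives I = 0.022343 + (1.79)(0.948)² = 1.631 kg·m².
Total I = 0.21033 + 1.2943 + 0.065777 + 1.631 = 3.2015 kg·m².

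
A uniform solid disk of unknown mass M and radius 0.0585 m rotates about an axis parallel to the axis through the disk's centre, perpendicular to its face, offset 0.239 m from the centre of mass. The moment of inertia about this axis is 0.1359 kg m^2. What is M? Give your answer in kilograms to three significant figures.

I = I_cm + Md² = (1/2)MR² + Md² = M·[0.5·(0.0585)² + (0.239)²] = M·0.058832.
So M = 0.1359 / 0.058832 = 2.31 kg.

2.31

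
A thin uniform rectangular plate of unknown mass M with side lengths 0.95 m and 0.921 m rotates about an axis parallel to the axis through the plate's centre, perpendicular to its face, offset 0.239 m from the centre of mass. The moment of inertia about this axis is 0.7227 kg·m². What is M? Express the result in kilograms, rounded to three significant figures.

I = I_cm + Md² = (1/12)M(a²+b²) + Md² = M·[0.0833333·[(0.95)² + (0.921)²] + (0.239)²] = M·0.20302.
So M = 0.7227 / 0.20302 = 3.5598 kg.

3.56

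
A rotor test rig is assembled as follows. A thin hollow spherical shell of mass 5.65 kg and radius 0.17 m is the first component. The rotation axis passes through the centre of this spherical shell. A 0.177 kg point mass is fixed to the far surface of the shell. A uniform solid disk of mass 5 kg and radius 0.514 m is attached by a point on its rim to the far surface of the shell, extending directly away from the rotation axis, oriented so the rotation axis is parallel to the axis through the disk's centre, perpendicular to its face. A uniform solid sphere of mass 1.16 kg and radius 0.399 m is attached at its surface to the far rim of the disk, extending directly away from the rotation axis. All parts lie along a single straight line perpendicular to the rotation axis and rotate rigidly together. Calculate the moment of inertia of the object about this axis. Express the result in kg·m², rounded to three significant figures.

6.15

Spherical shell: I_cm = (2/3)MR² = (2/3)(5.65)(0.17)² = 0.10886 kg·m²; axis through the centre, so I = 0.10886 kg·m².
Point mass: I_cm = 0; centre at d = 0.17 m, so I = I_cm + Md² gives I = 0 + (0.177)(0.17)² = 0.0051153 kg·m².
Solid disk: I_cm = (1/2)MR² = (1/2)(5)(0.514)² = 0.66049 kg·m²; centre at d = 0.17 + 0.514 = 0.684 m, so I = I_cm + Md² gives I = 0.66049 + (5)(0.684)² = 2.9998 kg·m².
Solid sphere: I_cm = (2/5)MR² = (2/5)(1.16)(0.399)² = 0.073869 kg·m²; centre at d = 0.17 + 0.514 + 0.514 + 0.399 = 1.597 m, so I = I_cm + Md² gives I = 0.073869 + (1.16)(1.597)² = 3.0323 kg·m².
Total I = 0.10886 + 0.0051153 + 2.9998 + 3.0323 = 6.1461 kg·m².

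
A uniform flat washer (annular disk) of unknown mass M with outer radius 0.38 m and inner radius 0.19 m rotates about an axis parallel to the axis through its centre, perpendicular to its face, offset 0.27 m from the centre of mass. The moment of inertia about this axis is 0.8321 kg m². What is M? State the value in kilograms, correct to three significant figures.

I = I_cm + Md² = (1/2)M(R²+r²) + Md² = M·[0.5·[(0.38)² + (0.19)²] + (0.27)²] = M·0.16315.
So M = 0.8321 / 0.16315 = 5.1002 kg.

5.10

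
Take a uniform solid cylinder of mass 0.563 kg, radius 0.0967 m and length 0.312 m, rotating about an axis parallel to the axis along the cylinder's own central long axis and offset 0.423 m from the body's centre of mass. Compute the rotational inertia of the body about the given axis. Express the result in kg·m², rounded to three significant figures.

0.103

I_cm = (1/2)MR² = (1/2)(0.563)(0.0967)² = 0.0026323 kg·m²; centre at d = 0.423 m, so I = I_cm + Md² gives I = 0.0026323 + (0.563)(0.423)² = 0.10337 kg·m².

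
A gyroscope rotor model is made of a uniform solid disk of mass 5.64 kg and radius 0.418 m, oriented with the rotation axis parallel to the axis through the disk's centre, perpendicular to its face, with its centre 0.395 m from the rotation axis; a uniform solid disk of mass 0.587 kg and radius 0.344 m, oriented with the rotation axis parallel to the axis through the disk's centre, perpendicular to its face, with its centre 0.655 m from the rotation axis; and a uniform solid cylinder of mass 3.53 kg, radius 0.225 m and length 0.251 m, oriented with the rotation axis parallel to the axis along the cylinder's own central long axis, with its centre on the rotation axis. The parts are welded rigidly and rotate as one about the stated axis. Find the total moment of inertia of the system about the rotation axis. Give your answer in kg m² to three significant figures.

1.75

Solid disk: I_cm = (1/2)MR² = (1/2)(5.64)(0.418)² = 0.49272 kg m²; centre at d = 0.395 m, so the parallel axis theorem gives I = 0.49272 + (5.64)(0.395)² = 1.3727 kg m².
Solid disk: I_cm = (1/2)MR² = (1/2)(0.587)(0.344)² = 0.034732 kg m²; centre at d = 0.655 m, so the parallel axis theorem gives I = 0.034732 + (0.587)(0.655)² = 0.28657 kg m².
Solid cylinder: I_cm = (1/2)MR² = (1/2)(3.53)(0.225)² = 0.089353 kg m²; axis through the centre, so I = 0.089353 kg m².
Total I = 1.3727 + 0.28657 + 0.089353 = 1.7486 kg m².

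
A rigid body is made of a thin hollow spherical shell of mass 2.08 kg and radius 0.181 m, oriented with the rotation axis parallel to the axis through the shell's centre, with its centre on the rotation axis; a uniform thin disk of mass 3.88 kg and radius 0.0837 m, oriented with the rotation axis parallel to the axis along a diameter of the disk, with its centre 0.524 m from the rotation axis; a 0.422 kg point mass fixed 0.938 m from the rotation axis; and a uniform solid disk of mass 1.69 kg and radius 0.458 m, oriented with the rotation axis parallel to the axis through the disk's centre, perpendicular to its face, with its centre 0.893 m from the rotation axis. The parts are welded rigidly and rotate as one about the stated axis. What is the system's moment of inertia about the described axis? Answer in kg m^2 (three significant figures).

Spherical shell: I_cm = (2/3)MR² = (2/3)(2.08)(0.181)² = 0.045429 kg m^2; axis through the centre, so I = 0.045429 kg m^2.
Thin disk: I_cm = (1/4)MR² = (1/4)(3.88)(0.0837)² = 0.0067955 kg m^2; centre at d = 0.524 m, so I = I_cm + Md² gives I = 0.0067955 + (3.88)(0.524)² = 1.0722 kg m^2.
Point mass: I_cm = 0; centre at d = 0.938 m, so I = I_cm + Md² gives I = 0 + (0.422)(0.938)² = 0.37129 kg m^2.
Solid disk: I_cm = (1/2)MR² = (1/2)(1.69)(0.458)² = 0.17725 kg m^2; centre at d = 0.893 m, so I = I_cm + Md² gives I = 0.17725 + (1.69)(0.893)² = 1.5249 kg m^2.
Total I = 0.045429 + 1.0722 + 0.37129 + 1.5249 = 3.0138 kg m^2.

3.01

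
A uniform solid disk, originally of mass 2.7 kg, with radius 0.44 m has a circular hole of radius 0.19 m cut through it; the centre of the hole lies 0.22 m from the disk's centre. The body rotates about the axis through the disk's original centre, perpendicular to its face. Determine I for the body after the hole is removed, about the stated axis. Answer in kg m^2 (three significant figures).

0.228

Unpierced body about its centre: I₀ = (1/2)MR² = (1/2)(2.7)(0.44)² = 0.26136 kg m^2.
The removed disk has mass m = M·(r/R)² = (2.7)(0.19/0.44)² = 0.50346 kg (same uniform areal density).
Its moment of inertia about the rotation axis (parallel-axis theorem): I_hole = (1/2)mr² + md² = (1/2)(0.50346)(0.19)² + (0.50346)(0.22)² = 0.033455 kg m^2.
Treating the hole as negative mass, I = I₀ − I_hole = 0.26136 − 0.033455 = 0.22791 kg m^2.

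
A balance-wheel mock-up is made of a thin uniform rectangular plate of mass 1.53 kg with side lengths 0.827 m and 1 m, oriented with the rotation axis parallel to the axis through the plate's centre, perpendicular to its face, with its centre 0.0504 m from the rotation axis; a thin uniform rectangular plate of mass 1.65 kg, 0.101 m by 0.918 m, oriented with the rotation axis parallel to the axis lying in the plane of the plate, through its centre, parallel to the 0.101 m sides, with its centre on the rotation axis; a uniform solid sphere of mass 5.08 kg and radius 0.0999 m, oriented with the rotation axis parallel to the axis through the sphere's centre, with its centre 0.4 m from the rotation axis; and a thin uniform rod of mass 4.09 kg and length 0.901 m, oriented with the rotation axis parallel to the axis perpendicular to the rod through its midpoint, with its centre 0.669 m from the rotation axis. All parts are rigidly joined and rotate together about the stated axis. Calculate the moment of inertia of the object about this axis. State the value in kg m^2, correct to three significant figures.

3.27

Rectangular plate: I_cm = (1/12)M(a²+b²) = (1/12)(1.53)[(0.827)² + (1)²] = 0.2147 kg m^2; centre at d = 0.0504 m, so I = I_cm + Md² gives I = 0.2147 + (1.53)(0.0504)² = 0.21859 kg m^2.
Rectangular plate: I_cm = (1/12)Mb² = (1/12)(1.65)(0.918)² = 0.11587 kg m^2; axis through the centre, so I = 0.11587 kg m^2.
Solid sphere: I_cm = (2/5)MR² = (2/5)(5.08)(0.0999)² = 0.020279 kg m^2; centre at d = 0.4 m, so I = I_cm + Md² gives I = 0.020279 + (5.08)(0.4)² = 0.83308 kg m^2.
Thin rod: I_cm = (1/12)ML² = (1/12)(4.09)(0.901)² = 0.27669 kg m^2; centre at d = 0.669 m, so I = I_cm + Md² gives I = 0.27669 + (4.09)(0.669)² = 2.1072 kg m^2.
Total I = 0.21859 + 0.11587 + 0.83308 + 2.1072 = 3.2748 kg m^2.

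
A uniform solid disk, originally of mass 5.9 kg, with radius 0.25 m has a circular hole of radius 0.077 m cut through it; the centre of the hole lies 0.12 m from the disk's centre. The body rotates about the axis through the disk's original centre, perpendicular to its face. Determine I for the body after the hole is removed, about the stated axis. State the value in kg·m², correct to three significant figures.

0.175

Unpierced body about its centre: I₀ = (1/2)MR² = (1/2)(5.9)(0.25)² = 0.18438 kg·m².
The removed disk has mass m = M·(r/R)² = (5.9)(0.077/0.25)² = 0.5597 kg (same uniform areal density).
Its moment of inertia about the rotation axis (parallel-axis theorem): I_hole = (1/2)mr² + md² = (1/2)(0.5597)(0.077)² + (0.5597)(0.12)² = 0.0097189 kg·m².
Treating the hole as negative mass, I = I₀ − I_hole = 0.18438 − 0.0097189 = 0.17466 kg·m².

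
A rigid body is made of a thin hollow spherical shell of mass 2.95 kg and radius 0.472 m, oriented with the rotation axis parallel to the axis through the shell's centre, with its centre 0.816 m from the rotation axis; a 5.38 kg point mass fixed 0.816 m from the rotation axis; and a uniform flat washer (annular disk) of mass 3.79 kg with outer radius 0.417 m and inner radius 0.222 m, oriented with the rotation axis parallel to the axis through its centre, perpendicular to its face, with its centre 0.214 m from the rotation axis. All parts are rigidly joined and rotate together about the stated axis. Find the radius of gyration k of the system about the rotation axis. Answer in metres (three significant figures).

Spherical shell: I_cm = (2/3)MR² = (2/3)(2.95)(0.472)² = 0.43814 kg m²; centre at d = 0.816 m, so I = I_cm + Md² gives I = 0.43814 + (2.95)(0.816)² = 2.4024 kg m².
Point mass: I_cm = 0; centre at d = 0.816 m, so I = I_cm + Md² gives I = 0 + (5.38)(0.816)² = 3.5823 kg m².
Annular disk: I_cm = (1/2)M(R²+r²) = (1/2)(3.79)[(0.417)² + (0.222)²] = 0.42291 kg m²; centre at d = 0.214 m, so I = I_cm + Md² gives I = 0.42291 + (3.79)(0.214)² = 0.59648 kg m².
Total I = 6.5812 kg m²; total mass M = 12.12 kg.
k = √(I/M) = √(6.5812/12.12) = 0.73689 m.

0.737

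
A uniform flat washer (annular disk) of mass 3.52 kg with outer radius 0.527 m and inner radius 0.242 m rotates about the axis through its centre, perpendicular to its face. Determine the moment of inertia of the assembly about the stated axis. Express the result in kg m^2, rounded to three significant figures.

0.592

I_cm = (1/2)M(R²+r²) = (1/2)(3.52)[(0.527)² + (0.242)²] = 0.59188 kg m^2; axis through the centre, so I = 0.59188 kg m^2.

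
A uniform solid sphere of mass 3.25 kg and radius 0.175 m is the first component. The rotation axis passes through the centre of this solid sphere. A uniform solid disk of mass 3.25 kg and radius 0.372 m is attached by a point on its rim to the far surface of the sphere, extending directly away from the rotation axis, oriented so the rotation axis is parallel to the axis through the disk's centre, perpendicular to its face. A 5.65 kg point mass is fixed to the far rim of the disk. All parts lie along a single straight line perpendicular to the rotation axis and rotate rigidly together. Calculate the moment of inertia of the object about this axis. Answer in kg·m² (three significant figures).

Solid sphere: I_cm = (2/5)MR² = (2/5)(3.25)(0.175)² = 0.039812 kg·m²; axis through the centre, so I = 0.039812 kg·m².
Solid disk: I_cm = (1/2)MR² = (1/2)(3.25)(0.372)² = 0.22487 kg·m²; centre at d = 0.175 + 0.372 = 0.547 m, so I = I_cm + Md² gives I = 0.22487 + (3.25)(0.547)² = 1.1973 kg·m².
Point mass: I_cm = 0; centre at d = 0.175 + 0.372 + 0.372 = 0.919 m, so I = I_cm + Md² gives I = 0 + (5.65)(0.919)² = 4.7718 kg·m².
Total I = 0.039812 + 1.1973 + 4.7718 = 6.0089 kg·m².

6.01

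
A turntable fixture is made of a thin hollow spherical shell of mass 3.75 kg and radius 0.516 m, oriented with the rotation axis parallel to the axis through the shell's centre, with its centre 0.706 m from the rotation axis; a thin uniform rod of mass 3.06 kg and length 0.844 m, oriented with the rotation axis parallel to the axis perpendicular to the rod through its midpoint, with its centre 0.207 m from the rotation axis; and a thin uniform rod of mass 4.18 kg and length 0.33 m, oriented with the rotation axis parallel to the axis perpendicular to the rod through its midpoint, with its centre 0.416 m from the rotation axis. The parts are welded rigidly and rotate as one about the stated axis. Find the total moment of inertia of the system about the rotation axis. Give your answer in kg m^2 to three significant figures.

3.61

Spherical shell: I_cm = (2/3)MR² = (2/3)(3.75)(0.516)² = 0.66564 kg m^2; centre at d = 0.706 m, so I = I_cm + Md² gives I = 0.66564 + (3.75)(0.706)² = 2.5348 kg m^2.
Thin rod: I_cm = (1/12)ML² = (1/12)(3.06)(0.844)² = 0.18165 kg m^2; centre at d = 0.207 m, so I = I_cm + Md² gives I = 0.18165 + (3.06)(0.207)² = 0.31276 kg m^2.
Thin rod: I_cm = (1/12)ML² = (1/12)(4.18)(0.33)² = 0.037933 kg m^2; centre at d = 0.416 m, so I = I_cm + Md² gives I = 0.037933 + (4.18)(0.416)² = 0.76131 kg m^2.
Total I = 2.5348 + 0.31276 + 0.76131 = 3.6088 kg m^2.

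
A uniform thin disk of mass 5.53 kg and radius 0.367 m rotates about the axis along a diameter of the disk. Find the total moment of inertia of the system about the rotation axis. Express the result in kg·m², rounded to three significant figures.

0.186

I_cm = (1/4)MR² = (1/4)(5.53)(0.367)² = 0.18621 kg·m²; axis through the centre, so I = 0.18621 kg·m².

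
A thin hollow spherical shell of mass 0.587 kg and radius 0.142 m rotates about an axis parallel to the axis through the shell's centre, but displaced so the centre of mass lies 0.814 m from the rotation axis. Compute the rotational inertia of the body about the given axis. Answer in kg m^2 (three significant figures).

0.397

I_cm = (2/3)MR² = (2/3)(0.587)(0.142)² = 0.0078908 kg m^2; centre at d = 0.814 m, so the parallel axis theorem gives I = 0.0078908 + (0.587)(0.814)² = 0.39683 kg m^2.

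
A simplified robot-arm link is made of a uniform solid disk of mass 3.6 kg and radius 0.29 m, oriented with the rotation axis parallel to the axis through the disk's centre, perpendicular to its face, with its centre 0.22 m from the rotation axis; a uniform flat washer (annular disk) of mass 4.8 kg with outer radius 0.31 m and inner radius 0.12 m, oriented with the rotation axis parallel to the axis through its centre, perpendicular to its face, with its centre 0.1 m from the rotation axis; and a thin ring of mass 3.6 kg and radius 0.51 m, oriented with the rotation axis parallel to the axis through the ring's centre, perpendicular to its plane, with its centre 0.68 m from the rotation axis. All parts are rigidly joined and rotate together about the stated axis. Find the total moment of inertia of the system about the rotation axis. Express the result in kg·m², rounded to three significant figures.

3.24

Solid disk: I_cm = (1/2)MR² = (1/2)(3.6)(0.29)² = 0.15138 kg·m²; centre at d = 0.22 m, so the parallel axis theorem gives I = 0.15138 + (3.6)(0.22)² = 0.32562 kg·m².
Annular disk: I_cm = (1/2)M(R²+r²) = (1/2)(4.8)[(0.31)² + (0.12)²] = 0.2652 kg·m²; centre at d = 0.1 m, so the parallel axis theorem gives I = 0.2652 + (4.8)(0.1)² = 0.3132 kg·m².
Thin ring: I_cm = MR² = (3.6)(0.51)² = 0.93636 kg·m²; centre at d = 0.68 m, so the parallel axis theorem gives I = 0.93636 + (3.6)(0.68)² = 2.601 kg·m².
Total I = 0.32562 + 0.3132 + 2.601 = 3.2398 kg·m².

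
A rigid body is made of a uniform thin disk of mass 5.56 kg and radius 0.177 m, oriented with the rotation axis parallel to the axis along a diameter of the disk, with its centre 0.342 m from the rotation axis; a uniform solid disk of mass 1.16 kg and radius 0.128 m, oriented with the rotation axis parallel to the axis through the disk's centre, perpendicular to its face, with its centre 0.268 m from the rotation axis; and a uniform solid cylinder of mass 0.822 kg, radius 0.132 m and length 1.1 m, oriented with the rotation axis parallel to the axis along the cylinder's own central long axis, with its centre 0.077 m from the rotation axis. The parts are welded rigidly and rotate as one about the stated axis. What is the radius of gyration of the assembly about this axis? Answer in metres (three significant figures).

Thin disk: I_cm = (1/4)MR² = (1/4)(5.56)(0.177)² = 0.043547 kg·m²; centre at d = 0.342 m, so I = I_cm + Md² gives I = 0.043547 + (5.56)(0.342)² = 0.69387 kg·m².
Solid disk: I_cm = (1/2)MR² = (1/2)(1.16)(0.128)² = 0.0095027 kg·m²; centre at d = 0.268 m, so I = I_cm + Md² gives I = 0.0095027 + (1.16)(0.268)² = 0.092819 kg·m².
Solid cylinder: I_cm = (1/2)MR² = (1/2)(0.822)(0.132)² = 0.0071613 kg·m²; centre at d = 0.077 m, so I = I_cm + Md² gives I = 0.0071613 + (0.822)(0.077)² = 0.012035 kg·m².
Total I = 0.79872 kg·m²; total mass M = 7.542 kg.
k = √(I/M) = √(0.79872/7.542) = 0.32543 m.

0.325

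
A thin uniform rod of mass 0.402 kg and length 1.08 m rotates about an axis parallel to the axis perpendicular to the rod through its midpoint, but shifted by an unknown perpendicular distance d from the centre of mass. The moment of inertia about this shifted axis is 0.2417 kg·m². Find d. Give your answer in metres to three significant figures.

About the centre-of-mass axis, I_cm = (1/12)ML² = (1/12)(0.402)(1.08)² = 0.039074 kg·m².
Parallel axis theorem: I = I_cm + Md², so Md² = 0.2417 − 0.039074 = 0.20263 kg·m².
d = √(0.20263 / 0.402) = 0.70996 m.

0.710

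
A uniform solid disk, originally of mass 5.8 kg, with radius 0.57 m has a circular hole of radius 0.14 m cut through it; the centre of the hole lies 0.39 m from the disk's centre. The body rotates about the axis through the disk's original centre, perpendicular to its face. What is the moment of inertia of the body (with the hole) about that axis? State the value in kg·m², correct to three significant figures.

Unpierced body about its centre: I₀ = (1/2)MR² = (1/2)(5.8)(0.57)² = 0.94221 kg·m².
The removed disk has mass m = M·(r/R)² = (5.8)(0.14/0.57)² = 0.34989 kg (same uniform areal density).
Its moment of inertia about the rotation axis (parallel-axis theorem): I_hole = (1/2)mr² + md² = (1/2)(0.34989)(0.14)² + (0.34989)(0.39)² = 0.056648 kg·m².
Treating the hole as negative mass, I = I₀ − I_hole = 0.94221 − 0.056648 = 0.88556 kg·m².

0.886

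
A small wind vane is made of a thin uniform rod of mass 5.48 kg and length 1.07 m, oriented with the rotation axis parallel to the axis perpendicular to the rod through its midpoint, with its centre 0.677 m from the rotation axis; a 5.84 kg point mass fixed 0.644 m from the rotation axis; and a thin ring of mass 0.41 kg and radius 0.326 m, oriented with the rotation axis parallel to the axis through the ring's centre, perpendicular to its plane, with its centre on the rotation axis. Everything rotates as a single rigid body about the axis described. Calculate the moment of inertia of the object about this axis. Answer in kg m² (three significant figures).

Thin rod: I_cm = (1/12)ML² = (1/12)(5.48)(1.07)² = 0.52284 kg m²; centre at d = 0.677 m, so the parallel axis theorem gives I = 0.52284 + (5.48)(0.677)² = 3.0345 kg m².
Point mass: I_cm = 0; centre at d = 0.644 m, so the parallel axis theorem gives I = 0 + (5.84)(0.644)² = 2.4221 kg m².
Thin ring: I_cm = MR² = (0.41)(0.326)² = 0.043573 kg m²; axis through the centre, so I = 0.043573 kg m².
Total I = 3.0345 + 2.4221 + 0.043573 = 5.5001 kg m².

5.50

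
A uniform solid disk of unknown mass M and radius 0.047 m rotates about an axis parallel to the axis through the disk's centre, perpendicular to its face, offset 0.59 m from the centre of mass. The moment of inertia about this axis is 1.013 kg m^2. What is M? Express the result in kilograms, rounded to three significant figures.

I = I_cm + Md² = (1/2)MR² + Md² = M·[0.5·(0.047)² + (0.59)²] = M·0.3492.
So M = 1.013 / 0.3492 = 2.9009 kg.

2.90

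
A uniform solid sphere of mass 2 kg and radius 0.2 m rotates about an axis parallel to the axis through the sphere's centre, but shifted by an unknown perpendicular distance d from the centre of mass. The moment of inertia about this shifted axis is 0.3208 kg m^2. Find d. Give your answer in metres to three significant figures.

0.380

About the centre-of-mass axis, I_cm = (2/5)MR² = (2/5)(2)(0.2)² = 0.032 kg m^2.
Parallel axis theorem: I = I_cm + Md², so Md² = 0.3208 − 0.032 = 0.2888 kg m^2.
d = √(0.2888 / 2) = 0.38 m.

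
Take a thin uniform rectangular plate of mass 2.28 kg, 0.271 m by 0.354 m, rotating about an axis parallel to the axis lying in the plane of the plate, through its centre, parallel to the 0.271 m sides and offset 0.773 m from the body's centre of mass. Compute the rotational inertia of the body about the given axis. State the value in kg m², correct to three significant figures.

1.39

I_cm = (1/12)Mb² = (1/12)(2.28)(0.354)² = 0.02381 kg m²; centre at d = 0.773 m, so the parallel axis theorem gives I = 0.02381 + (2.28)(0.773)² = 1.3862 kg m².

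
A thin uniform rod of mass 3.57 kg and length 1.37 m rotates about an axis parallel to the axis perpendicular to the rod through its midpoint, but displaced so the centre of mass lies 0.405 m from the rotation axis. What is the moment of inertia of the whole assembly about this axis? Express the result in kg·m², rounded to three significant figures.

1.14

I_cm = (1/12)ML² = (1/12)(3.57)(1.37)² = 0.55838 kg·m²; centre at d = 0.405 m, so the parallel axis theorem gives I = 0.55838 + (3.57)(0.405)² = 1.1439 kg·m².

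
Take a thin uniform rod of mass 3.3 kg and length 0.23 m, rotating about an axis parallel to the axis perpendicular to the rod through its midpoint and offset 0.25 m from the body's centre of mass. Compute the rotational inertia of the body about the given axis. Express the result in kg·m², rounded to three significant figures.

0.221

I_cm = (1/12)ML² = (1/12)(3.3)(0.23)² = 0.014547 kg·m²; centre at d = 0.25 m, so I = I_cm + Md² gives I = 0.014547 + (3.3)(0.25)² = 0.2208 kg·m².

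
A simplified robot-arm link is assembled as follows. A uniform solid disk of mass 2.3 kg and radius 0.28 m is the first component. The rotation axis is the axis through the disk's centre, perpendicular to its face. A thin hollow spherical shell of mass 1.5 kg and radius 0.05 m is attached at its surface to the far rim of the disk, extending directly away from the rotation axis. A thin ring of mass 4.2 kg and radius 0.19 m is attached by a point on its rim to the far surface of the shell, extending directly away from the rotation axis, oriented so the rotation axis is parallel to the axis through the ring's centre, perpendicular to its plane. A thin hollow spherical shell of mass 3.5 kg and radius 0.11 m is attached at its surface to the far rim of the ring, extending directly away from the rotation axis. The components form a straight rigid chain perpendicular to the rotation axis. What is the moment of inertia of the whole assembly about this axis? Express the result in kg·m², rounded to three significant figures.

Solid disk: I_cm = (1/2)MR² = (1/2)(2.3)(0.28)² = 0.09016 kg·m²; axis through the centre, so I = 0.09016 kg·m².
Spherical shell: I_cm = (2/3)MR² = (2/3)(1.5)(0.05)² = 0.0025 kg·m²; centre at d = 0.28 + 0.05 = 0.33 m, so I = I_cm + Md² gives I = 0.0025 + (1.5)(0.33)² = 0.16585 kg·m².
Thin ring: I_cm = MR² = (4.2)(0.19)² = 0.15162 kg·m²; centre at d = 0.28 + 0.05 + 0.05 + 0.19 = 0.57 m, so I = I_cm + Md² gives I = 0.15162 + (4.2)(0.57)² = 1.5162 kg·m².
Spherical shell: I_cm = (2/3)MR² = (2/3)(3.5)(0.11)² = 0.028233 kg·m²; centre at d = 0.28 + 0.05 + 0.05 + 0.19 + 0.19 + 0.11 = 0.87 m, so I = I_cm + Md² gives I = 0.028233 + (3.5)(0.87)² = 2.6774 kg·m².
Total I = 0.09016 + 0.16585 + 1.5162 + 2.6774 = 4.4496 kg·m².

4.45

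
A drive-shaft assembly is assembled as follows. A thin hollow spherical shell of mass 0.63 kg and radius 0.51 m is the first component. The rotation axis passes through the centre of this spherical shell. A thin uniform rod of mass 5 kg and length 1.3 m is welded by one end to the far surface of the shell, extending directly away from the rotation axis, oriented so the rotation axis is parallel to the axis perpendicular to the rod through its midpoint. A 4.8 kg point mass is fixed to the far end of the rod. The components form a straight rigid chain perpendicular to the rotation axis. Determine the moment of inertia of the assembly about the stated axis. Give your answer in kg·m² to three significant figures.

Spherical shell: I_cm = (2/3)MR² = (2/3)(0.63)(0.51)² = 0.10924 kg·m²; axis through the centre, so I = 0.10924 kg·m².
Thin rod: I_cm = (1/12)ML² = (1/12)(5)(1.3)² = 0.70417 kg·m²; centre at d = 0.51 + 0.65 = 1.16 m, so the parallel axis theorem gives I = 0.70417 + (5)(1.16)² = 7.4322 kg·m².
Point mass: I_cm = 0; centre at d = 0.51 + 0.65 + 0.65 = 1.81 m, so the parallel axis theorem gives I = 0 + (4.8)(1.81)² = 15.725 kg·m².
Total I = 0.10924 + 7.4322 + 15.725 = 23.267 kg·m².

23.3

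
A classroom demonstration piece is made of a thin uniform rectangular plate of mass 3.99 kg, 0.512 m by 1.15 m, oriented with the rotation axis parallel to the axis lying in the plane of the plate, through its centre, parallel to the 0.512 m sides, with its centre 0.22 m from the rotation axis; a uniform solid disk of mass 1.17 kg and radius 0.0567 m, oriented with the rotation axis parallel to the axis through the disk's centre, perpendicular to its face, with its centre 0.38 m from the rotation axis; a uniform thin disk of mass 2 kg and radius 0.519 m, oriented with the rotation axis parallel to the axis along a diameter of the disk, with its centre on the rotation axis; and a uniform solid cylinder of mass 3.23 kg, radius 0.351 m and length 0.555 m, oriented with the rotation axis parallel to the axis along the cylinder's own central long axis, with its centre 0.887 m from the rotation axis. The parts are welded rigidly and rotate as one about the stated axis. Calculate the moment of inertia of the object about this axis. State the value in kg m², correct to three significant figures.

3.68

Rectangular plate: I_cm = (1/12)Mb² = (1/12)(3.99)(1.15)² = 0.43973 kg m²; centre at d = 0.22 m, so the parallel axis theorem gives I = 0.43973 + (3.99)(0.22)² = 0.63285 kg m².
Solid disk: I_cm = (1/2)MR² = (1/2)(1.17)(0.0567)² = 0.0018807 kg m²; centre at d = 0.38 m, so the parallel axis theorem gives I = 0.0018807 + (1.17)(0.38)² = 0.17083 kg m².
Thin disk: I_cm = (1/4)MR² = (1/4)(2)(0.519)² = 0.13468 kg m²; axis through the centre, so I = 0.13468 kg m².
Solid cylinder: I_cm = (1/2)MR² = (1/2)(3.23)(0.351)² = 0.19897 kg m²; centre at d = 0.887 m, so the parallel axis theorem gives I = 0.19897 + (3.23)(0.887)² = 2.7402 kg m².
Total I = 0.63285 + 0.17083 + 0.13468 + 2.7402 = 3.6786 kg m².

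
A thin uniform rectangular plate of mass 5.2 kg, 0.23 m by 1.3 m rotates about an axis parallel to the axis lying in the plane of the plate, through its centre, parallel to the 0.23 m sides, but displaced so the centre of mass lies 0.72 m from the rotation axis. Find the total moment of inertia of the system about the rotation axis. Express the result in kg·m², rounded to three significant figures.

3.43

I_cm = (1/12)Mb² = (1/12)(5.2)(1.3)² = 0.73233 kg·m²; centre at d = 0.72 m, so I = I_cm + Md² gives I = 0.73233 + (5.2)(0.72)² = 3.428 kg·m².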